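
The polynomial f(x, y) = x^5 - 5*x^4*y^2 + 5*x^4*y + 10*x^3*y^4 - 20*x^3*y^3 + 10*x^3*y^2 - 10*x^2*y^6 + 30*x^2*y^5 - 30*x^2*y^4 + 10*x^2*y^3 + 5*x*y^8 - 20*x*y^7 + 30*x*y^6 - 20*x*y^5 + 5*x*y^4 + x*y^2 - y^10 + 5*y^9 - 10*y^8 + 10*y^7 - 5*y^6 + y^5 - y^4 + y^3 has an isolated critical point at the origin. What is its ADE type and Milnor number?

The Hessian of f at 0 is [[0, 0], [0, 0]] with rank 0, so corank 2. A Groebner basis of the Jacobian ideal J(f) in C{x,y} is {x^4 + y^2/5, y^3, x*y + y^2}; counting standard monomials gives mu = 6. Corank 2; j^3 = y^2*(x + y) has shape L^2 M (L != M), so D-series; mu = 6 gives D_6.

Type D_{6}, Milnor number mu = 6.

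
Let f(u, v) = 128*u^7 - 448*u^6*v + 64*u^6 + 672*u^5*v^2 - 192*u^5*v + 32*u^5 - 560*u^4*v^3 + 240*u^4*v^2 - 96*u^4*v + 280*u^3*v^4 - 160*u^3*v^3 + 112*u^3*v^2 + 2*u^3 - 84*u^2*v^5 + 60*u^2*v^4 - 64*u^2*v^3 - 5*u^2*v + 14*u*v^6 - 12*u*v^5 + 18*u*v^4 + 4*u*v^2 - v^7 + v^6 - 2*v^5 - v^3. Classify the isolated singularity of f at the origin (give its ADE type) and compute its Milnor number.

Type D_7, Milnor number mu = 7.

The Hessian of f at 0 has rank 0. Corank 2; j^3 = (u - v)^2*(2*u - v) has shape L^2 M (L != M), so D-series; mu = 7 gives D_7.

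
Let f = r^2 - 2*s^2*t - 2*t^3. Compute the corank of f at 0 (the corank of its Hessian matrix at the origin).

2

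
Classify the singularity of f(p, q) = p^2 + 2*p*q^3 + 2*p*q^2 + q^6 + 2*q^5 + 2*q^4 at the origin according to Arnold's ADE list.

A_{3}

The Hessian of f at 0 is [[2, 0], [0, 0]] with rank 1, so corank 1. A Groebner basis of the Jacobian ideal J(f) in C{p,q} is {p^2, p*q, p + q^2}; counting standard monomials gives mu = 3. Corank 1: A-series; mu = 3 gives A_3.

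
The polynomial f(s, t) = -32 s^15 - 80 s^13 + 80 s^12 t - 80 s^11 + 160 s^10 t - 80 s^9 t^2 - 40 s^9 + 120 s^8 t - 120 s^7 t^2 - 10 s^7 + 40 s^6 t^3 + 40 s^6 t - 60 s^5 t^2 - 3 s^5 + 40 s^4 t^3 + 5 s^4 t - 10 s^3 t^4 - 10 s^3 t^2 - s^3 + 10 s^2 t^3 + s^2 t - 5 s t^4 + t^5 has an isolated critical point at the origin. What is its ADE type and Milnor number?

Type D_6, Milnor number mu = 6.

The Hessian of f at 0 is [[0, 0], [0, 0]] with rank 0, so corank 2. A Groebner basis of the Jacobian ideal J(f) in C{s,t} is {s*t/5 + t^4, s*t^2, s^2 - s*t}; counting standard monomials gives mu = 6. Corank 2; j^3 = -s^2*(s - t) has shape L^2 M (L != M), so D-series; mu = 6 gives D_6.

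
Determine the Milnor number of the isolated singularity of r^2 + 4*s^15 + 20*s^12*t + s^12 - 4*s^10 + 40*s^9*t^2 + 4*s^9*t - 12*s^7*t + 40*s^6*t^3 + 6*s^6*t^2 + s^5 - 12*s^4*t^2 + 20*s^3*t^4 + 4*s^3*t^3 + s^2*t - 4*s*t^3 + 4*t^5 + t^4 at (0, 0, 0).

5

The Hessian of f at 0 has rank 1. Corank 2; j^3 = s^2*t has shape L^2 M (L != M), so D-series; mu = 5 gives D_5.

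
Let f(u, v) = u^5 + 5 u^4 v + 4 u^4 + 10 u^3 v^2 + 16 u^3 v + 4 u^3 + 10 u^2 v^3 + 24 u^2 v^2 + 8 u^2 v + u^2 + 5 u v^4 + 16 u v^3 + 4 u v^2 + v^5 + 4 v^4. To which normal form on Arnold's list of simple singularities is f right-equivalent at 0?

A_4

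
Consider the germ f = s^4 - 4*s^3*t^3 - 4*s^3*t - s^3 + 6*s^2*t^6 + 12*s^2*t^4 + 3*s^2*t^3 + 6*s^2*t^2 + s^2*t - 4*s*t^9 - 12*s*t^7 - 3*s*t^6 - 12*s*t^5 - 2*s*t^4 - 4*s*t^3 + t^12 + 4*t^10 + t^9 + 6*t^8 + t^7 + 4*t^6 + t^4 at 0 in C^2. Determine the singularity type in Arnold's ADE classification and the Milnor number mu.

Type D_{5}, Milnor number mu = 5.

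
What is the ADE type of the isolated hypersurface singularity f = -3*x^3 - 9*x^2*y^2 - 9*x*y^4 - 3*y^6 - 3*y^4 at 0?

The Hessian of f at 0 is [[0, 0], [0, 0]] with rank 0, so corank 2. A Groebner basis of the Jacobian ideal J(f) in C{x,y} is {x^3, x^2*y, x^2/2 + x*y^2, y^3}; counting standard monomials gives mu = 6. Corank 2; j^3 = -3*x^3 is a perfect cube, so E-series; the 4-jet and mu = 6 give E_6.

E_{6}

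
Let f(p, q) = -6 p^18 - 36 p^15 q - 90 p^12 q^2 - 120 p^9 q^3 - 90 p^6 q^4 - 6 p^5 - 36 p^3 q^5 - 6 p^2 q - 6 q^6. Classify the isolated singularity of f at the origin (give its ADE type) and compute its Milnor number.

The Hessian of f at 0 is [[0, 0], [0, 0]] with rank 0, so corank 2. A Groebner basis of the Jacobian ideal J(f) in C{p,q} is {p^2/6 + q^5, p^3, p*q}; counting standard monomials gives mu = 7. Corank 2; j^3 = -6*p^2*q has shape L^2 M (L != M), so D-series; mu = 7 gives D_7.

Type D_7, Milnor number mu = 7.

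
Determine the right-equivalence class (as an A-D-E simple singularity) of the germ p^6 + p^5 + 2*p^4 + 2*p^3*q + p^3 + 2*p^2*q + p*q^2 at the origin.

D_{7}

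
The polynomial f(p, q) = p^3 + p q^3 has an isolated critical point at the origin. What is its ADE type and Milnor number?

Type E_{7}, Milnor number mu = 7.

The Hessian of f at 0 is [[0, 0], [0, 0]] with rank 0, so corank 2. A Groebner basis of the Jacobian ideal J(f) in C{p,q} is {p^3, p*q^2, 3*p^2 + q^3}; counting standard monomials gives mu = 7. Corank 2; j^3 = p^3 is a perfect cube, so E-series; the 4-jet and mu = 7 give E_7.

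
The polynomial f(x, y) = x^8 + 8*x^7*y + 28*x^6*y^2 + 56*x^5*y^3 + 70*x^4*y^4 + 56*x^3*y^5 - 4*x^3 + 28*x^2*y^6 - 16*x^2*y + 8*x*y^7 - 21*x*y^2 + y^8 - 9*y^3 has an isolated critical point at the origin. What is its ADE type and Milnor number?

Type D_9, Milnor number mu = 9.

The Hessian of f at 0 has rank 0. Corank 2; j^3 = -(x + y)*(2*x + 3*y)^2 has shape L^2 M (L != M), so D-series; mu = 9 gives D_9.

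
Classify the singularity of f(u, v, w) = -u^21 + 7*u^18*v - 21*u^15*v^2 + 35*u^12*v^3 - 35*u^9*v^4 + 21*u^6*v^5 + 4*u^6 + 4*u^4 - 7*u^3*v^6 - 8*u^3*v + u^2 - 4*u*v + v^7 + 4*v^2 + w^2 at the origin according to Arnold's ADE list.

A6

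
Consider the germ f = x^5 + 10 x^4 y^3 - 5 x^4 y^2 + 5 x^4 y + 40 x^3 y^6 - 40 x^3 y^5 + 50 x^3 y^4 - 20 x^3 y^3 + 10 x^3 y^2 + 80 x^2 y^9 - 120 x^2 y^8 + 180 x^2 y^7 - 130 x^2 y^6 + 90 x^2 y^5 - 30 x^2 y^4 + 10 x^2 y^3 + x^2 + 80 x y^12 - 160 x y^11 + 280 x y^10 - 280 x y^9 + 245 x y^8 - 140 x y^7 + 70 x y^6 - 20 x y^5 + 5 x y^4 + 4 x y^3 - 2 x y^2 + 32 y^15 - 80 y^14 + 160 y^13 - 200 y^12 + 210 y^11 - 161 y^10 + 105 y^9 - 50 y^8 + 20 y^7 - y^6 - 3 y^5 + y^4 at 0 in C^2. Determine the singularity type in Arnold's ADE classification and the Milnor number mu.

Type A4, Milnor number mu = 4.

The Hessian of f at 0 is [[2, 0], [0, 0]] with rank 1, so corank 1. A Groebner basis of the Jacobian ideal J(f) in C{x,y} is {x/2 + y^3 - y^2/2, x^2, x*y + x/2 - y^2/2}; counting standard monomials gives mu = 4. Corank 1: A-series; mu = 4 gives A_4.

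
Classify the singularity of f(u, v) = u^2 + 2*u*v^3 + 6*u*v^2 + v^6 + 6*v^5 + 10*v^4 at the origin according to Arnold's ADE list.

A_3

The Hessian of f at 0 is [[2, 0], [0, 0]] with rank 1, so corank 1. A Groebner basis of the Jacobian ideal J(f) in C{u,v} is {u^2, u*v, u/3 + v^2}; counting standard monomials gives mu = 3. Corank 1: A-series; mu = 3 gives A_3.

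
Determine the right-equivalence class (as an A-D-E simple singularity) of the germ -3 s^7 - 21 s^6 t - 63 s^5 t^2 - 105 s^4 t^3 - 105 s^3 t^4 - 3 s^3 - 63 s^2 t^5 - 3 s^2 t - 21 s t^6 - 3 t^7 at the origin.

The Hessian of f at 0 has rank 0. Corank 2; j^3 = -3*s^2*(s + t) has shape L^2 M (L != M), so D-series; mu = 8 gives D_8.

D8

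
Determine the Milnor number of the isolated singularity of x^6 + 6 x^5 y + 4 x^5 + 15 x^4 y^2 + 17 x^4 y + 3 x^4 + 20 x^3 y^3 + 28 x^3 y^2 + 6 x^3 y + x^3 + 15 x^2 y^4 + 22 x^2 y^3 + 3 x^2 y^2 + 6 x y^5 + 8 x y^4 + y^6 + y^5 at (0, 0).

8

The Hessian of f at 0 has rank 0. Corank 2; j^3 = x^3 is a perfect cube, so E-series; the 5-jet and mu = 8 give E_8.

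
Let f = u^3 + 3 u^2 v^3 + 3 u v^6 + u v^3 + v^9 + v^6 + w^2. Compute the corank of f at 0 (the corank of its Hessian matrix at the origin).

2

Hessian at 0 has rank 1.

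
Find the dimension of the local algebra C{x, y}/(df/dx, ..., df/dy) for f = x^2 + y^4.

The Hessian of f at 0 is [[2, 0], [0, 0]] with rank 1, so corank 1. A Groebner basis of the Jacobian ideal J(f) in C{x,y} is {y^3, x}; counting standard monomials gives mu = 3. Corank 1: A-series; mu = 3 gives A_3.

3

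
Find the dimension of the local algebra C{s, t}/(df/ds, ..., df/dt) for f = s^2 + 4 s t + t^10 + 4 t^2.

9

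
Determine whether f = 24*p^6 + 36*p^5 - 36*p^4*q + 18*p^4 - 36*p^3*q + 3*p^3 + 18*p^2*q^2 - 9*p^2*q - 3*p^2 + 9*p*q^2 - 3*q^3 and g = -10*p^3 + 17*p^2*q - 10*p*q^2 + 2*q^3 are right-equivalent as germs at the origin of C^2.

No.

The Hessian of f at 0 has rank 1. Corank 1: A-series; mu = 2 gives A_2. The Hessian of g at 0 has rank 0. Corank 2; j^3 = -(2*p - q)*(5*p^2 - 6*p*q + 2*q^2) splits into three distinct lines over C (the quadratic factor has nonzero discriminant), so D_4. f is A_2 but g is D_4, hence not right-equivalent.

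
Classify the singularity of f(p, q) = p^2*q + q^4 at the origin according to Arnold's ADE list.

D5

The Hessian of f at 0 has rank 0. Corank 2; j^3 = p^2*q has shape L^2 M (L != M), so D-series; mu = 5 gives D_5.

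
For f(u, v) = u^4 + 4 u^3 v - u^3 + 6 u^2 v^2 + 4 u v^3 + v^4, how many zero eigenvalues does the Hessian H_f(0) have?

Hessian at 0 has rank 0.

2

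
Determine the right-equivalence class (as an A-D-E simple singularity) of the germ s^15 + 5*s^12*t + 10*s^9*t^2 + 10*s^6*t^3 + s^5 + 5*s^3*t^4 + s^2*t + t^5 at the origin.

D6

The Hessian of f at 0 has rank 0. Corank 2; j^3 = s^2*t has shape L^2 M (L != M), so D-series; mu = 6 gives D_6.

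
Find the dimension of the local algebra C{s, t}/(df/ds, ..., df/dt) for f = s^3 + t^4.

6

The Hessian of f at 0 has rank 0. Corank 2; j^3 = s^3 is a perfect cube, so E-series; the 4-jet and mu = 6 give E_6.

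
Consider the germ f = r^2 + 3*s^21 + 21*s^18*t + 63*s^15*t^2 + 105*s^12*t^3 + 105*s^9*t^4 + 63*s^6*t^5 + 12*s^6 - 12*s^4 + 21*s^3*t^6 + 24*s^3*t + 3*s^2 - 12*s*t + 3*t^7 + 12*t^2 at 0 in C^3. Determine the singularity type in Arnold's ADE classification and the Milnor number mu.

Type A6, Milnor number mu = 6.

The Hessian of f at 0 has rank 2. Corank 1: A-series; mu = 6 gives A_6.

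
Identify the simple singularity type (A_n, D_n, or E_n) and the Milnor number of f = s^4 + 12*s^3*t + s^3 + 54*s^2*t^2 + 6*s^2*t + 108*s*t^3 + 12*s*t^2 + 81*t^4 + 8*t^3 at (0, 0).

Type E_{6}, Milnor number mu = 6.

The Hessian of f at 0 has rank 0. Corank 2; j^3 = (s + 2*t)^3 is a perfect cube, so E-series; the 4-jet and mu = 6 give E_6.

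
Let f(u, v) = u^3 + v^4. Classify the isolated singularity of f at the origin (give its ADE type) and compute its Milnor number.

Type E_6, Milnor number mu = 6.

The Hessian of f at 0 is [[0, 0], [0, 0]] with rank 0, so corank 2. A Groebner basis of the Jacobian ideal J(f) in C{u,v} is {v^3, u^2}; counting standard monomials gives mu = 6. Corank 2; j^3 = u^3 is a perfect cube, so E-series; the 4-jet and mu = 6 give E_6.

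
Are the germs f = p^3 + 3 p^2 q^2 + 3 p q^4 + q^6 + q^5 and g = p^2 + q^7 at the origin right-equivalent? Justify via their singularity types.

No.

The Hessian of f at 0 is [[0, 0], [0, 0]] with rank 0, so corank 2. A Groebner basis of the Jacobian ideal J(f) in C{p,q} is {q^4, p^3, p^2/2 + p*q^2}; counting standard monomials gives mu = 8. Corank 2; j^3 = p^3 is a perfect cube, so E-series; the 5-jet and mu = 8 give E_8. The Hessian of g at 0 is [[2, 0], [0, 0]] with rank 1, so corank 1. A Groebner basis of the Jacobian ideal J(g) in C{p,q} is {q^6, p}; counting standard monomials gives mu = 6. Corank 1: A-series; mu = 6 gives A_6. f is E_8 but g is A_6, hence not right-equivalent.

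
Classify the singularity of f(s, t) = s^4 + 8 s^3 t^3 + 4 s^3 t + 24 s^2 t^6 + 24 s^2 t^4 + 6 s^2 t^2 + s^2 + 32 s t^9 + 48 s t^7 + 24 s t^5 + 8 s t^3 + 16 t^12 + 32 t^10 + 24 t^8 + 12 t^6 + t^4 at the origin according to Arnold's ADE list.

A3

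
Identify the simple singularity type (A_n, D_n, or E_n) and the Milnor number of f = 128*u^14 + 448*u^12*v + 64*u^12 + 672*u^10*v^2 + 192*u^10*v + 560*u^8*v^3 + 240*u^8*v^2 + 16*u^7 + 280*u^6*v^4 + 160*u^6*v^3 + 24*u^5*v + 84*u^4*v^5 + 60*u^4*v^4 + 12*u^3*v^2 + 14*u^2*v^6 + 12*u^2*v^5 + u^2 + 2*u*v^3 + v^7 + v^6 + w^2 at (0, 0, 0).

Type A_{6}, Milnor number mu = 6.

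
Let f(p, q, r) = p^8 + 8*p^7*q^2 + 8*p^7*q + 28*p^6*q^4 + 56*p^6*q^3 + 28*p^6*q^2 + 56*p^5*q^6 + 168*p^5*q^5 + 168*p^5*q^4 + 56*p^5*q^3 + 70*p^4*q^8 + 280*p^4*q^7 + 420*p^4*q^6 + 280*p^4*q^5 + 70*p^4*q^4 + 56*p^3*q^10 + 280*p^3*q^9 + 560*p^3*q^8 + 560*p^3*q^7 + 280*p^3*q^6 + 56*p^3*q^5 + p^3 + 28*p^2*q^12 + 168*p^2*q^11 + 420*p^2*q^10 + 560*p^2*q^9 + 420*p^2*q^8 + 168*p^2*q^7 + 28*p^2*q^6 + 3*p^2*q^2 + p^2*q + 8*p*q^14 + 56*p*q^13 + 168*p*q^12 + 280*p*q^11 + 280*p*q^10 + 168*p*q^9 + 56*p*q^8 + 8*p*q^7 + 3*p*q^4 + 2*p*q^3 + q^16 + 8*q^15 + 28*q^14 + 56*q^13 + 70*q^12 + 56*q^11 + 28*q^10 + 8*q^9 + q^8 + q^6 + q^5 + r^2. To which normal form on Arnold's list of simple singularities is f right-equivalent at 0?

The Hessian of f at 0 is [[0, 0, 0], [0, 0, 0], [0, 0, 2]] with rank 1, so corank 2. A Groebner basis of the Jacobian ideal J(f) in C{p,q,r} is {p^4, p^3*q + p*q/8 + q^3/8, -p^2 - p*q + q^4 - q^3, p^2 + p*q^2 + p*q + q^3, r}; counting standard monomials gives mu = 9. Corank 2; j^3 = p^2*(p + q) has shape L^2 M (L != M), so D-series; mu = 9 gives D_9.

D_9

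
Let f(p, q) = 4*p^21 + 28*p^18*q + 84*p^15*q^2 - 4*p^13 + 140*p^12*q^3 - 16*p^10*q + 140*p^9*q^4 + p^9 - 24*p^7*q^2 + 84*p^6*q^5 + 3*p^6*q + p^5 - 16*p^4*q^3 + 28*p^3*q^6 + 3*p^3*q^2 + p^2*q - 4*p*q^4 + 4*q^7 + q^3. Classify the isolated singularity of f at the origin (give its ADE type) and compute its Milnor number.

Type D_4, Milnor number mu = 4.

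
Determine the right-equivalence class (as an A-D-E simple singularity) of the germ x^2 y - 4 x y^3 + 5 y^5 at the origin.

The Hessian of f at 0 has rank 0. Corank 2; j^3 = x^2*y has shape L^2 M (L != M), so D-series; mu = 6 gives D_6.

D_6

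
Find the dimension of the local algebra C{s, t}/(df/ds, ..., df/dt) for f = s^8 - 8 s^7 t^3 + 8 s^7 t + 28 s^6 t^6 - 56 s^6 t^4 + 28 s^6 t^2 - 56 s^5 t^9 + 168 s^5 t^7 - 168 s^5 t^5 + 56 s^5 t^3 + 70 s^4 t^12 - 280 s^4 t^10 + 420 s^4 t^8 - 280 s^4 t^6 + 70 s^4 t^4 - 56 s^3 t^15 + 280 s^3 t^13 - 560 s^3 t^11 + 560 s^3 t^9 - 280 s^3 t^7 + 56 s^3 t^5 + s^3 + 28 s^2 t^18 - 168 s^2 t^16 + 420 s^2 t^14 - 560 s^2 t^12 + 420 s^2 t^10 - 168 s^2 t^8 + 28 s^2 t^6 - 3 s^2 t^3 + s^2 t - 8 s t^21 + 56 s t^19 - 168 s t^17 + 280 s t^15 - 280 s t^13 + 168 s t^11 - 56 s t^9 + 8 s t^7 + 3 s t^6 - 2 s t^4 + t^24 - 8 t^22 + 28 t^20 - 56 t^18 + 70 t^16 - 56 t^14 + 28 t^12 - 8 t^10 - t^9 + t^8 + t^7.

9

The Hessian of f at 0 has rank 0. Corank 2; j^3 = s^2*(s + t) has shape L^2 M (L != M), so D-series; mu = 9 gives D_9.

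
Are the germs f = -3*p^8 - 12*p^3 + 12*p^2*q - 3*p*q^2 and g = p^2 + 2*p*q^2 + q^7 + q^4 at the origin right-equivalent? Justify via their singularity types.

No.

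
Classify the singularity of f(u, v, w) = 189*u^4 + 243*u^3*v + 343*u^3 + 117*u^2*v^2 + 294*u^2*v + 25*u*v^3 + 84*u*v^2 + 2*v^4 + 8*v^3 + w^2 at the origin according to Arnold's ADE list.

E_7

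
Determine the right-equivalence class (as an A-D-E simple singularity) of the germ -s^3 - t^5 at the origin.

E8

The Hessian of f at 0 is [[0, 0], [0, 0]] with rank 0, so corank 2. A Groebner basis of the Jacobian ideal J(f) in C{s,t} is {t^4, s^2}; counting standard monomials gives mu = 8. Corank 2; j^3 = -s^3 is a perfect cube, so E-series; the 5-jet and mu = 8 give E_8.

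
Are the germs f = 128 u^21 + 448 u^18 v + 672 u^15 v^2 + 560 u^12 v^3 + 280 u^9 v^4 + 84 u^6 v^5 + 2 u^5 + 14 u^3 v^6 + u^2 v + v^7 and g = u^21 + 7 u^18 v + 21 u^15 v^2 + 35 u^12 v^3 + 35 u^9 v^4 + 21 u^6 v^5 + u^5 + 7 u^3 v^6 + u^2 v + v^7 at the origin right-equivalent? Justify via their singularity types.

The Hessian of f at 0 is [[0, 0], [0, 0]] with rank 0, so corank 2. A Groebner basis of the Jacobian ideal J(f) in C{u,v} is {u^2/7 + v^6, u^3, u*v}; counting standard monomials gives mu = 8. Corank 2; j^3 = u^2*v has shape L^2 M (L != M), so D-series; mu = 8 gives D_8. The Hessian of g at 0 is [[0, 0], [0, 0]] with rank 0, so corank 2. A Groebner basis of the Jacobian ideal J(g) in C{u,v} is {u^2/7 + v^6, u^3, u*v}; counting standard monomials gives mu = 8. Corank 2; j^3 = u^2*v has shape L^2 M (L != M), so D-series; mu = 8 gives D_8. Both have type D_8, hence right-equivalent.

Yes.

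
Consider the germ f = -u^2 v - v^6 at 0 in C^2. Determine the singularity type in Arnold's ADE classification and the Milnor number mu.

Type D_7, Milnor number mu = 7.

The Hessian of f at 0 has rank 0. Corank 2; j^3 = -u^2*v has shape L^2 M (L != M), so D-series; mu = 7 gives D_7.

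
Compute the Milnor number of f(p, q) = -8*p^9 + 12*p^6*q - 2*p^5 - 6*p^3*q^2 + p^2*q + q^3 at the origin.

The Hessian of f at 0 has rank 0. Corank 2; j^3 = q*(p^2 + q^2) splits into three distinct lines over C (the quadratic factor has nonzero discriminant), so D_4.

4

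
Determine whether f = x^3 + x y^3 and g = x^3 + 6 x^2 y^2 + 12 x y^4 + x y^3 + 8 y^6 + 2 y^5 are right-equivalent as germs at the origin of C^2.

The Hessian of f at 0 is [[0, 0], [0, 0]] with rank 0, so corank 2. A Groebner basis of the Jacobian ideal J(f) in C{x,y} is {x^3, x*y^2, 3*x^2 + y^3}; counting standard monomials gives mu = 7. Corank 2; j^3 = x^3 is a perfect cube, so E-series; the 4-jet and mu = 7 give E_7. The Hessian of g at 0 is [[0, 0], [0, 0]] with rank 0, so corank 2. A Groebner basis of the Jacobian ideal J(g) in C{x,y} is {-x^2/4 + y^4 - y^3/12, x^3, x^2*y + x^2/12 + y^3/36, x^2/2 + x*y^2 + y^3/6}; counting standard monomials gives mu = 7. Corank 2; j^3 = x^3 is a perfect cube, so E-series; the 4-jet and mu = 7 give E_7. Both have type E_7, hence right-equivalent.

Yes.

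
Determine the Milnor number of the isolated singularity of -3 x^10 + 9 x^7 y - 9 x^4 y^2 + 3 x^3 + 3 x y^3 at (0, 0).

The Hessian of f at 0 is [[0, 0], [0, 0]] with rank 0, so corank 2. A Groebner basis of the Jacobian ideal J(f) in C{x,y} is {x^3, x*y^2, 3*x^2 + y^3}; counting standard monomials gives mu = 7. Corank 2; j^3 = 3*x^3 is a perfect cube, so E-series; the 4-jet and mu = 7 give E_7.

7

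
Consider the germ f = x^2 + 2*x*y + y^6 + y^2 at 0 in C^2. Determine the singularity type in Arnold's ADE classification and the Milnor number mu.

Type A_5, Milnor number mu = 5.

The Hessian of f at 0 is [[2, 2], [2, 2]] with rank 1, so corank 1. A Groebner basis of the Jacobian ideal J(f) in C{x,y} is {y^5, x + y}; counting standard monomials gives mu = 5. Corank 1: A-series; mu = 5 gives A_5.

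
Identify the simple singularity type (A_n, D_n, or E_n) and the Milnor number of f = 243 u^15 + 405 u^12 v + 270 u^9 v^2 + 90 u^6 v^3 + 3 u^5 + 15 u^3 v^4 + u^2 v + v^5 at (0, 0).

Type D_6, Milnor number mu = 6.

The Hessian of f at 0 has rank 0. Corank 2; j^3 = u^2*v has shape L^2 M (L != M), so D-series; mu = 6 gives D_6.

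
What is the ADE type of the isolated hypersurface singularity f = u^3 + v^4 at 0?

E_6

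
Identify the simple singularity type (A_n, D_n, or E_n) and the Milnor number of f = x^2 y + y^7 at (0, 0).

The Hessian of f at 0 is [[0, 0], [0, 0]] with rank 0, so corank 2. A Groebner basis of the Jacobian ideal J(f) in C{x,y} is {x^2/7 + y^6, x^3, x*y}; counting standard monomials gives mu = 8. Corank 2; j^3 = x^2*y has shape L^2 M (L != M), so D-series; mu = 8 gives D_8.

Type D8, Milnor number mu = 8.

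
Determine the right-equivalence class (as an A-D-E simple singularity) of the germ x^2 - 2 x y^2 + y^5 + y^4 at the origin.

A_4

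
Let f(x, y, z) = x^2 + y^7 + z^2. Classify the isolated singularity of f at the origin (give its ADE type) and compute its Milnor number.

Type A_{6}, Milnor number mu = 6.

The Hessian of f at 0 has rank 2. Corank 1: A-series; mu = 6 gives A_6.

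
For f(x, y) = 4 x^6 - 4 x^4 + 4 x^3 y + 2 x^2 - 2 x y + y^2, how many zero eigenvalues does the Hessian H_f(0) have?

0

Hessian at 0 has rank 2.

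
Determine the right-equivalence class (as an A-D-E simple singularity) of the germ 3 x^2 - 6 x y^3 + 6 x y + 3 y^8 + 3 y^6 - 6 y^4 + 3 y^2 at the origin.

The Hessian of f at 0 has rank 1. Corank 1: A-series; mu = 7 gives A_7.

A_7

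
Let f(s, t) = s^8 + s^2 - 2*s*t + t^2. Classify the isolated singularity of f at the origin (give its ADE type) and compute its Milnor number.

Type A_7, Milnor number mu = 7.

The Hessian of f at 0 is [[2, -2], [-2, 2]] with rank 1, so corank 1. A Groebner basis of the Jacobian ideal J(f) in C{s,t} is {t^7, s - t}; counting standard monomials gives mu = 7. Corank 1: A-series; mu = 7 gives A_7.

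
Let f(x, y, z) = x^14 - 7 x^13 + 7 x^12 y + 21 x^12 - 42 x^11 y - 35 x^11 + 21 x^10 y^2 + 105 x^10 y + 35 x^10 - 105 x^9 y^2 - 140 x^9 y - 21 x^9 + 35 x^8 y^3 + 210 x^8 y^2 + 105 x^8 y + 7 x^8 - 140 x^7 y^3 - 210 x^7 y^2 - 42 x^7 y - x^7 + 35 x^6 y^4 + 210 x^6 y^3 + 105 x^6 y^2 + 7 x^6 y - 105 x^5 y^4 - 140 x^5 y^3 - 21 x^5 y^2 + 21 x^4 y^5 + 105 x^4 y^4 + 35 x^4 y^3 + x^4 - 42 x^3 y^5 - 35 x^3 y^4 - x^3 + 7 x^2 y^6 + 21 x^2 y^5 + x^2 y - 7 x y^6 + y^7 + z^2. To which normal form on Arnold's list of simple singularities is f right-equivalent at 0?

The Hessian of f at 0 has rank 1. Corank 2; j^3 = -x^2*(x - y) has shape L^2 M (L != M), so D-series; mu = 8 gives D_8.

D_8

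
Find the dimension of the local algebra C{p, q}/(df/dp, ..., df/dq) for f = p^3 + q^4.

The Hessian of f at 0 is [[0, 0], [0, 0]] with rank 0, so corank 2. A Groebner basis of the Jacobian ideal J(f) in C{p,q} is {q^3, p^2}; counting standard monomials gives mu = 6. Corank 2; j^3 = p^3 is a perfect cube, so E-series; the 4-jet and mu = 6 give E_6.

6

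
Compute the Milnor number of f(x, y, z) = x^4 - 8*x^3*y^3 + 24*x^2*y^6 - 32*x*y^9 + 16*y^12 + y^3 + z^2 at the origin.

6

The Hessian of f at 0 has rank 1. Corank 2; j^3 = y^3 is a perfect cube, so E-series; the 4-jet and mu = 6 give E_6.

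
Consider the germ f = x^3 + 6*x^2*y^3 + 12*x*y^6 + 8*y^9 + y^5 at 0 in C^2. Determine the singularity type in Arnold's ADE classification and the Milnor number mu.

Type E_{8}, Milnor number mu = 8.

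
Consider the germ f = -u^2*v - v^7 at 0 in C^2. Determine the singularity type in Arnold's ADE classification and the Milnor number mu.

The Hessian of f at 0 is [[0, 0], [0, 0]] with rank 0, so corank 2. A Groebner basis of the Jacobian ideal J(f) in C{u,v} is {u^2/7 + v^6, u^3, u*v}; counting standard monomials gives mu = 8. Corank 2; j^3 = -u^2*v has shape L^2 M (L != M), so D-series; mu = 8 gives D_8.

Type D_{8}, Milnor number mu = 8.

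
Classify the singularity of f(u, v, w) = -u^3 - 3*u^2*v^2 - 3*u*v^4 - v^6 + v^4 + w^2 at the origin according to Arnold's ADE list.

E6

The Hessian of f at 0 is [[0, 0, 0], [0, 0, 0], [0, 0, 2]] with rank 1, so corank 2. A Groebner basis of the Jacobian ideal J(f) in C{u,v,w} is {u^3, u^2*v, u^2/2 + u*v^2, v^3, w}; counting standard monomials gives mu = 6. Corank 2; j^3 = -u^3 is a perfect cube, so E-series; the 4-jet and mu = 6 give E_6.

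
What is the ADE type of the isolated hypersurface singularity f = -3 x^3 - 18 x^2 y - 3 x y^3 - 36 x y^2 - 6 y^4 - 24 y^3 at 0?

E7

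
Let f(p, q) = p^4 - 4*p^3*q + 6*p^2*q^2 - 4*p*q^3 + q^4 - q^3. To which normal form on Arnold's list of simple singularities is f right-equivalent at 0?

E_{6}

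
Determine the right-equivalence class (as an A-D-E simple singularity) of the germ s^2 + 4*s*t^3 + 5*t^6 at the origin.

The Hessian of f at 0 has rank 1. Corank 1: A-series; mu = 5 gives A_5.

A_5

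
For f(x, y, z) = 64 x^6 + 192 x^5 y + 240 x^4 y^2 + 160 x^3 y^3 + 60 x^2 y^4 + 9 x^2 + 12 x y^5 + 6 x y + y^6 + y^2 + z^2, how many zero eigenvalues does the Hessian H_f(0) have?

1

Hessian at 0 has rank 2.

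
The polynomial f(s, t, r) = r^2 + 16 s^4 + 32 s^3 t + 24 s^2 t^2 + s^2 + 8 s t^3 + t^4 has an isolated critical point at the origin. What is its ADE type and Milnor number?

Type A_3, Milnor number mu = 3.

The Hessian of f at 0 is [[2, 0, 0], [0, 0, 0], [0, 0, 2]] with rank 2, so corank 1. A Groebner basis of the Jacobian ideal J(f) in C{s,t,r} is {t^3, s, r}; counting standard monomials gives mu = 3. Corank 1: A-series; mu = 3 gives A_3.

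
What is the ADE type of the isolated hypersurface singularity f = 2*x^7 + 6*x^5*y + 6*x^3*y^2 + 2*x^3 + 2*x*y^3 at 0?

E_{7}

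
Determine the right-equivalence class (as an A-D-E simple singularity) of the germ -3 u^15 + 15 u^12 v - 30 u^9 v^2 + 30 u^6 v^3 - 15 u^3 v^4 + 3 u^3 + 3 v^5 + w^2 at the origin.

E_{8}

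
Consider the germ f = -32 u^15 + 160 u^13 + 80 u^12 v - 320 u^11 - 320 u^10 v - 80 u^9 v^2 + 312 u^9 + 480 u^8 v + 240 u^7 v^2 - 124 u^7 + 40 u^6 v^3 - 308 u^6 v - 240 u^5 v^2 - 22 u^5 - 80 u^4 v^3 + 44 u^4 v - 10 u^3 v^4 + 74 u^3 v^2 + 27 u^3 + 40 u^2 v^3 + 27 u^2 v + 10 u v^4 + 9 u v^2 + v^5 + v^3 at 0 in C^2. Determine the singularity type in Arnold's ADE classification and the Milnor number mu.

The Hessian of f at 0 has rank 0. Corank 2; j^3 = (3*u + v)^3 is a perfect cube, so E-series; the 5-jet and mu = 8 give E_8.

Type E8, Milnor number mu = 8.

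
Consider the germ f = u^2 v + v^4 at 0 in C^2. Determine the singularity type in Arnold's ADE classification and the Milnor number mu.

The Hessian of f at 0 has rank 0. Corank 2; j^3 = u^2*v has shape L^2 M (L != M), so D-series; mu = 5 gives D_5.

Type D_5, Milnor number mu = 5.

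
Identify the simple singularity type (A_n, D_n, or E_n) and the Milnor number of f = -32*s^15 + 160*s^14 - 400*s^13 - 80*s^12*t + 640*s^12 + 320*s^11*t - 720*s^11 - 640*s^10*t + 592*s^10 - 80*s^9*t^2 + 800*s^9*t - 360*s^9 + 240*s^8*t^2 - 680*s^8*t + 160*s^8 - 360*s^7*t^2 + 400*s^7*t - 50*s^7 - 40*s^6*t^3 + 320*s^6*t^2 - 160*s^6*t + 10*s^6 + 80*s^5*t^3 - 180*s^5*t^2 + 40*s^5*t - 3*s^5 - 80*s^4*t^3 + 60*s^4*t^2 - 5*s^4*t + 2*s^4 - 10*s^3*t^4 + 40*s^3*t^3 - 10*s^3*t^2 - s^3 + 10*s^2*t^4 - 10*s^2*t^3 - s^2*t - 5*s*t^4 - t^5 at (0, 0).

The Hessian of f at 0 is [[0, 0], [0, 0]] with rank 0, so corank 2. A Groebner basis of the Jacobian ideal J(f) in C{s,t} is {-s*t/5 + t^4, s*t^2, s^2 + s*t}; counting standard monomials gives mu = 6. Corank 2; j^3 = -s^2*(s + t) has shape L^2 M (L != M), so D-series; mu = 6 gives D_6.

Type D_{6}, Milnor number mu = 6.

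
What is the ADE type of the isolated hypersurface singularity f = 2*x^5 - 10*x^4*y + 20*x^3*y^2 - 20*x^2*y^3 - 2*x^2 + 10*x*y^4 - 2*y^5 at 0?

A_{4}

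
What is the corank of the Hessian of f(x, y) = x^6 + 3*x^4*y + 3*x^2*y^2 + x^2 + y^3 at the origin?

1

The Hessian at 0 is [[2, 0], [0, 0]] of rank 1; hence corank 1.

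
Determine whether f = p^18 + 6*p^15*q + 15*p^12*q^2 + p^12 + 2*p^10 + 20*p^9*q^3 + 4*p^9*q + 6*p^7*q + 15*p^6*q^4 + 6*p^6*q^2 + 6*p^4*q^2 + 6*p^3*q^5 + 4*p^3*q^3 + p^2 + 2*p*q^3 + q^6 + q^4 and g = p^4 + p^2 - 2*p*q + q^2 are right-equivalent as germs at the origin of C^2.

Yes.

The Hessian of f at 0 has rank 1. Corank 1: A-series; mu = 3 gives A_3. The Hessian of g at 0 has rank 1. Corank 1: A-series; mu = 3 gives A_3. Both have type A_3, hence right-equivalent.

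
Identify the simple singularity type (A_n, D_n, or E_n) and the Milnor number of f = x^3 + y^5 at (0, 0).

Type E8, Milnor number mu = 8.

The Hessian of f at 0 has rank 0. Corank 2; j^3 = x^3 is a perfect cube, so E-series; the 5-jet and mu = 8 give E_8.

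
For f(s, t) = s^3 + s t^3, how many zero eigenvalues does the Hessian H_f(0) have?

The Hessian at 0 is [[0, 0], [0, 0]] of rank 0; hence corank 2.

2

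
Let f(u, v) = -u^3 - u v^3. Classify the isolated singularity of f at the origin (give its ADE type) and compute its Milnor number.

Type E_{7}, Milnor number mu = 7.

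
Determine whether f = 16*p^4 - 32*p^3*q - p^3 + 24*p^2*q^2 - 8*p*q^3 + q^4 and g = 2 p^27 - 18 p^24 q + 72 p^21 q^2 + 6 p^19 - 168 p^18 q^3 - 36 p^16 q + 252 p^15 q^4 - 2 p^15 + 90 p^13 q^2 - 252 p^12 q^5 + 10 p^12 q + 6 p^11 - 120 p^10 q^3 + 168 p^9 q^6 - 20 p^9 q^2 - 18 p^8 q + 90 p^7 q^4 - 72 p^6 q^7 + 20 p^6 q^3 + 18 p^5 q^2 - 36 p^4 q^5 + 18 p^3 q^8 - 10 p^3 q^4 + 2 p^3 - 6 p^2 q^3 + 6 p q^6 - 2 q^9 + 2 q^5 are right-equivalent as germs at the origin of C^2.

No.

The Hessian of f at 0 has rank 0. Corank 2; j^3 = -p^3 is a perfect cube, so E-series; the 4-jet and mu = 6 give E_6. The Hessian of g at 0 has rank 0. Corank 2; j^3 = 2*p^3 is a perfect cube, so E-series; the 5-jet and mu = 8 give E_8. f is E_6 but g is E_8, hence not right-equivalent.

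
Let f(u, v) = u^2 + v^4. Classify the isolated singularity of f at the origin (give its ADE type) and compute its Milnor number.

Type A_3, Milnor number mu = 3.

The Hessian of f at 0 is [[2, 0], [0, 0]] with rank 1, so corank 1. A Groebner basis of the Jacobian ideal J(f) in C{u,v} is {v^3, u}; counting standard monomials gives mu = 3. Corank 1: A-series; mu = 3 gives A_3.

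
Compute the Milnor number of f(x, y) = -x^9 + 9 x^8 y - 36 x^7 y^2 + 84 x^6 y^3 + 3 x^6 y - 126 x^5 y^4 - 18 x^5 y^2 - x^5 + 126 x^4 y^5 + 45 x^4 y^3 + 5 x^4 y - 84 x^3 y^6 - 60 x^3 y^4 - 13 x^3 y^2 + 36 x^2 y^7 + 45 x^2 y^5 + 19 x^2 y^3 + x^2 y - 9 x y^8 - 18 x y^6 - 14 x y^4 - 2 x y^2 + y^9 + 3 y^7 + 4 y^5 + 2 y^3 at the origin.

4

The Hessian of f at 0 is [[0, 0], [0, 0]] with rank 0, so corank 2. A Groebner basis of the Jacobian ideal J(f) in C{x,y} is {y^3, x^2 + 2*y^2, x*y - y^2}; counting standard monomials gives mu = 4. Corank 2; j^3 = y*(x^2 - 2*x*y + 2*y^2) splits into three distinct lines over C (the quadratic factor has nonzero discriminant), so D_4.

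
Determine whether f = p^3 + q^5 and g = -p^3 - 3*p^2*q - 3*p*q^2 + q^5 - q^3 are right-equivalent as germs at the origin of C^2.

Yes.

The Hessian of f at 0 has rank 0. Corank 2; j^3 = p^3 is a perfect cube, so E-series; the 5-jet and mu = 8 give E_8. The Hessian of g at 0 has rank 0. Corank 2; j^3 = -(p + q)^3 is a perfect cube, so E-series; the 5-jet and mu = 8 give E_8. Both have type E_8, hence right-equivalent.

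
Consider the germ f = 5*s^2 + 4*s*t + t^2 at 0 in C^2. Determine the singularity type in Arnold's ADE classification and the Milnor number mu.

Type A1, Milnor number mu = 1.

The Hessian of f at 0 has rank 2. Corank 0: nondegenerate Morse point, so A_1.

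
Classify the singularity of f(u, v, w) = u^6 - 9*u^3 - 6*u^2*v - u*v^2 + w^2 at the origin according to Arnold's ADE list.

D_7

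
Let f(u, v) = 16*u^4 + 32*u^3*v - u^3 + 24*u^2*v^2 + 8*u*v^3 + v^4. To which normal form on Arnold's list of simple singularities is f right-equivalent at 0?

The Hessian of f at 0 has rank 0. Corank 2; j^3 = -u^3 is a perfect cube, so E-series; the 4-jet and mu = 6 give E_6.

E_{6}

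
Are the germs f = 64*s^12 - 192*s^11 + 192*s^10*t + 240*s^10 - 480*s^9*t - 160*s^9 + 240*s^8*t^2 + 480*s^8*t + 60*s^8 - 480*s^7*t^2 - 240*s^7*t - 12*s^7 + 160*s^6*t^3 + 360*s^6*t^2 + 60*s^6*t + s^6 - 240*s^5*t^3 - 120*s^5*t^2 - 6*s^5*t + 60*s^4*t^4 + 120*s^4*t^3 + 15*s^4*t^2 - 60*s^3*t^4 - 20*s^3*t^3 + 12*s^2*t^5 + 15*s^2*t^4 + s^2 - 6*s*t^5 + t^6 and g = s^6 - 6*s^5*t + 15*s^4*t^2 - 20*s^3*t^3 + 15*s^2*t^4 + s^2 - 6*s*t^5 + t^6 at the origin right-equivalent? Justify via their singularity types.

The Hessian of f at 0 has rank 1. Corank 1: A-series; mu = 5 gives A_5. The Hessian of g at 0 has rank 1. Corank 1: A-series; mu = 5 gives A_5. Both have type A_5, hence right-equivalent.

Yes.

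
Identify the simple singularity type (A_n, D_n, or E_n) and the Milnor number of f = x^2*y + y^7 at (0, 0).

Type D8, Milnor number mu = 8.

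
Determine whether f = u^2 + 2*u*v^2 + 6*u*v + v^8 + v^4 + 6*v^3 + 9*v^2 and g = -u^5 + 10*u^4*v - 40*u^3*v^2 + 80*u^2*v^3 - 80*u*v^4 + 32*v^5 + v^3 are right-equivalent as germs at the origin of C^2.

No.

The Hessian of f at 0 is [[2, 6], [6, 18]] with rank 1, so corank 1. A Groebner basis of the Jacobian ideal J(f) in C{u,v} is {u^4 + 54*u^3 + 378*u^2*v - 891*u^2 - 3402*u*v + 2187*u + 6561*v, u^3*v - 9*u^3 - 54*u^2*v + 108*u^2 + 405*u*v - 243*u - 729*v, u + v^2 + 3*v}; counting standard monomials gives mu = 7. Corank 1: A-series; mu = 7 gives A_7. The Hessian of g at 0 is [[0, 0], [0, 0]] with rank 0, so corank 2. A Groebner basis of the Jacobian ideal J(g) in C{u,v} is {u^4 - 8*u^3*v, v^2}; counting standard monomials gives mu = 8. Corank 2; j^3 = v^3 is a perfect cube, so E-series; the 5-jet and mu = 8 give E_8. f is A_7 but g is E_8, hence not right-equivalent.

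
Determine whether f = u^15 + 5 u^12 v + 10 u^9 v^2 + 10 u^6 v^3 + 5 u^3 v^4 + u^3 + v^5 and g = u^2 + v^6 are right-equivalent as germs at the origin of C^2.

No.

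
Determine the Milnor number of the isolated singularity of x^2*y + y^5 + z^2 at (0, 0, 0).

6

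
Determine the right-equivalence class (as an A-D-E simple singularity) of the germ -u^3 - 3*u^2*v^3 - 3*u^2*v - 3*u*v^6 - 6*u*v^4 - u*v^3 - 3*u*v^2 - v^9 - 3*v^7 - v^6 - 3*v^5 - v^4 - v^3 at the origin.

The Hessian of f at 0 has rank 0. Corank 2; j^3 = -(u + v)^3 is a perfect cube, so E-series; the 4-jet and mu = 7 give E_7.

E_7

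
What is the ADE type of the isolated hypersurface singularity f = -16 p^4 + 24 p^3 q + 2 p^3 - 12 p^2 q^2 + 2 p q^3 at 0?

The Hessian of f at 0 is [[0, 0], [0, 0]] with rank 0, so corank 2. A Groebner basis of the Jacobian ideal J(f) in C{p,q} is {3*p^2/4 + q^4 + q^3/4, p^3, p^2*q - p^2/4 - q^3/12, -p^2 + p*q^2 - q^3/3}; counting standard monomials gives mu = 7. Corank 2; j^3 = 2*p^3 is a perfect cube, so E-series; the 4-jet and mu = 7 give E_7.

E7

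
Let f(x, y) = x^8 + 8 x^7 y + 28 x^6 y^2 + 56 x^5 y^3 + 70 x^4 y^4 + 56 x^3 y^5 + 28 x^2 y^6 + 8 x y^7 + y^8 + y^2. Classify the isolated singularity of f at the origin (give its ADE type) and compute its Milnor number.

The Hessian of f at 0 has rank 1. Corank 1: A-series; mu = 7 gives A_7.

Type A_{7}, Milnor number mu = 7.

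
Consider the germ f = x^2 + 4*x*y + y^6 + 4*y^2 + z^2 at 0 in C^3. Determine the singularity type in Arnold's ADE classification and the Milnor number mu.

Type A_{5}, Milnor number mu = 5.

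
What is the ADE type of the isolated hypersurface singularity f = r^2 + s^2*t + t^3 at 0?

D_4

The Hessian of f at 0 has rank 1. Corank 2; j^3 = t*(s^2 + t^2) splits into three distinct lines over C (the quadratic factor has nonzero discriminant), so D_4.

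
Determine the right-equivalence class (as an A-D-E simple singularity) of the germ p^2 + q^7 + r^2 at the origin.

A_6

The Hessian of f at 0 has rank 2. Corank 1: A-series; mu = 6 gives A_6.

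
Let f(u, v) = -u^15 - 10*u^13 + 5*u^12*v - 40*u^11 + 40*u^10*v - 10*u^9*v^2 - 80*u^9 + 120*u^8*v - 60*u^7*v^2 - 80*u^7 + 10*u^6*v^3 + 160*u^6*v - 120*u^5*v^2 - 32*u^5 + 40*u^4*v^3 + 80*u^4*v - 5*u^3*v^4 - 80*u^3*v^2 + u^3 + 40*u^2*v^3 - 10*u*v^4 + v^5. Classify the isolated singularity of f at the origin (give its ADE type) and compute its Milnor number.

The Hessian of f at 0 is [[0, 0], [0, 0]] with rank 0, so corank 2. A Groebner basis of the Jacobian ideal J(f) in C{u,v} is {v^5, u*v^3 - v^4/8, u^2}; counting standard monomials gives mu = 8. Corank 2; j^3 = u^3 is a perfect cube, so E-series; the 5-jet and mu = 8 give E_8.

Type E_8, Milnor number mu = 8.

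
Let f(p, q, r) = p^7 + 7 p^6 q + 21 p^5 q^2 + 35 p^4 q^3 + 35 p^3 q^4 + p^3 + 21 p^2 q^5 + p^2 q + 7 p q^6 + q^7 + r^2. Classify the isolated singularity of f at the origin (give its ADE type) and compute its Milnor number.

Type D8, Milnor number mu = 8.

The Hessian of f at 0 has rank 1. Corank 2; j^3 = p^2*(p + q) has shape L^2 M (L != M), so D-series; mu = 8 gives D_8.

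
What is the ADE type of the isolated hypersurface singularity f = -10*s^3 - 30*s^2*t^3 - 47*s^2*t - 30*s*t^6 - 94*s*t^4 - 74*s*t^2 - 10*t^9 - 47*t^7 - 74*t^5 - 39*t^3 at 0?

The Hessian of f at 0 has rank 0. Corank 2; j^3 = -(2*s + 3*t)*(5*s^2 + 16*s*t + 13*t^2) splits into three distinct lines over C (the quadratic factor has nonzero discriminant), so D_4.

D_4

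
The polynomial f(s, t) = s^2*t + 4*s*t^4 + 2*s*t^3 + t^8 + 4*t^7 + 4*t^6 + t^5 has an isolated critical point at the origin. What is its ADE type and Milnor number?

Type D9, Milnor number mu = 9.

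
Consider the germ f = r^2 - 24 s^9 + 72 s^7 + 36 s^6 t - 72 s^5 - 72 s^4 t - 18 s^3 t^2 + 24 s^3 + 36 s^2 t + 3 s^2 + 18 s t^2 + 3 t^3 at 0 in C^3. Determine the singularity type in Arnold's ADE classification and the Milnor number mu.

The Hessian of f at 0 has rank 2. Corank 1: A-series; mu = 2 gives A_2.

Type A_2, Milnor number mu = 2.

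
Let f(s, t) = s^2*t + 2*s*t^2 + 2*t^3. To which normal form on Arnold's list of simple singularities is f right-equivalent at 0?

D4

The Hessian of f at 0 has rank 0. Corank 2; j^3 = t*(s^2 + 2*s*t + 2*t^2) splits into three distinct lines over C (the quadratic factor has nonzero discriminant), so D_4.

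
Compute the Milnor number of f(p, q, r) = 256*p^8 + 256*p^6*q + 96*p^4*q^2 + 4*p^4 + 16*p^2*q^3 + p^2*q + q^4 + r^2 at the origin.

5

The Hessian of f at 0 is [[0, 0, 0], [0, 0, 0], [0, 0, 2]] with rank 1, so corank 2. A Groebner basis of the Jacobian ideal J(f) in C{p,q,r} is {p^3, p^2/4 + q^3, p*q, r}; counting standard monomials gives mu = 5. Corank 2; j^3 = p^2*q has shape L^2 M (L != M), so D-series; mu = 5 gives D_5.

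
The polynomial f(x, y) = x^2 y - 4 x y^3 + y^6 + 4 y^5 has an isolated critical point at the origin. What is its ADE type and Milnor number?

Type D_7, Milnor number mu = 7.

The Hessian of f at 0 has rank 0. Corank 2; j^3 = x^2*y has shape L^2 M (L != M), so D-series; mu = 7 gives D_7.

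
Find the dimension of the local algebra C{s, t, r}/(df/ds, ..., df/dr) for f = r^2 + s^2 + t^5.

The Hessian of f at 0 has rank 2. Corank 1: A-series; mu = 4 gives A_4.

4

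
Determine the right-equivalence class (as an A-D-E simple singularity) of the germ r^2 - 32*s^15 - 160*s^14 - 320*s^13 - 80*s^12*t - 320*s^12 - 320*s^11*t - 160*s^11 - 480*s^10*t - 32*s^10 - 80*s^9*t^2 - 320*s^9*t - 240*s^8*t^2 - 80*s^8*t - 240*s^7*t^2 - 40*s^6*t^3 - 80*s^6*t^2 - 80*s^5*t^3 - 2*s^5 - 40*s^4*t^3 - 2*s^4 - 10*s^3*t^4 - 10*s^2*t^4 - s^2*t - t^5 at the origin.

D_6

The Hessian of f at 0 has rank 1. Corank 2; j^3 = -s^2*t has shape L^2 M (L != M), so D-series; mu = 6 gives D_6.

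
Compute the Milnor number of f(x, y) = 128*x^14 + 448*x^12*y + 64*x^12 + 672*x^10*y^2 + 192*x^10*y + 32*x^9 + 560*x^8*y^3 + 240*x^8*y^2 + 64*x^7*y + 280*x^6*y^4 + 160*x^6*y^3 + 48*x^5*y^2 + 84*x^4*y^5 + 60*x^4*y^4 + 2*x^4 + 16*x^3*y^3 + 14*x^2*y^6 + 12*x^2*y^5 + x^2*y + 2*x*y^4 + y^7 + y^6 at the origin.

The Hessian of f at 0 has rank 0. Corank 2; j^3 = x^2*y has shape L^2 M (L != M), so D-series; mu = 7 gives D_7.

7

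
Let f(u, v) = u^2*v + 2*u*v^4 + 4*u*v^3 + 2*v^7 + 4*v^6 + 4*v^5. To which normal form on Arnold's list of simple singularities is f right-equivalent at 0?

D8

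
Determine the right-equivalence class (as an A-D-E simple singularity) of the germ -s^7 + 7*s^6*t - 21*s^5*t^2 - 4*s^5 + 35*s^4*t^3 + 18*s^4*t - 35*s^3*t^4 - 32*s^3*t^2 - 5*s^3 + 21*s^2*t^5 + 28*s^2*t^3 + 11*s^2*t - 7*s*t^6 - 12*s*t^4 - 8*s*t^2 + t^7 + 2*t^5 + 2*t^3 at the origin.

D4

The Hessian of f at 0 has rank 0. Corank 2; j^3 = -(s - t)*(5*s^2 - 6*s*t + 2*t^2) splits into three distinct lines over C (the quadratic factor has nonzero discriminant), so D_4.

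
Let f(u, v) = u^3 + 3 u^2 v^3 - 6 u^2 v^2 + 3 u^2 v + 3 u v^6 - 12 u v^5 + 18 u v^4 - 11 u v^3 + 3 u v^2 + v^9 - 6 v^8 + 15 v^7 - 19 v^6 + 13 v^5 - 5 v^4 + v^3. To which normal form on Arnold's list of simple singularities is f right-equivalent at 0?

E_{7}

The Hessian of f at 0 has rank 0. Corank 2; j^3 = (u + v)^3 is a perfect cube, so E-series; the 4-jet and mu = 7 give E_7.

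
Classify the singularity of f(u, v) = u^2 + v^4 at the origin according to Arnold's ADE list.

A3

The Hessian of f at 0 is [[2, 0], [0, 0]] with rank 1, so corank 1. A Groebner basis of the Jacobian ideal J(f) in C{u,v} is {v^3, u}; counting standard monomials gives mu = 3. Corank 1: A-series; mu = 3 gives A_3.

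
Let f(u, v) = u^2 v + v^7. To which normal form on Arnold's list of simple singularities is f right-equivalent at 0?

D8

The Hessian of f at 0 has rank 0. Corank 2; j^3 = u^2*v has shape L^2 M (L != M), so D-series; mu = 8 gives D_8.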